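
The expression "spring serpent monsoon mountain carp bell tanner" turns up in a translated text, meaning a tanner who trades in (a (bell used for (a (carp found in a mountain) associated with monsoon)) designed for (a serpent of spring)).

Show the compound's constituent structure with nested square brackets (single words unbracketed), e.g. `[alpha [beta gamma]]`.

[[[spring serpent] [[monsoon [mountain carp]] bell]] tanner]

Whole compound: head "tanner", modifier "spring serpent monsoon mountain carp bell".
"spring serpent monsoon mountain carp bell" → head "bell" (specifically "monsoon mountain carp bell"), modifier "spring serpent".
"spring serpent" → head "serpent", modifier "spring".
"monsoon mountain carp bell" → head "bell", modifier "monsoon mountain carp".
"monsoon mountain carp" → head "carp" (specifically "mountain carp"), modifier "monsoon".
"mountain carp" → head "carp", modifier "mountain".
Assembled: [[[spring serpent] [[monsoon [mountain carp]] bell]] tanner].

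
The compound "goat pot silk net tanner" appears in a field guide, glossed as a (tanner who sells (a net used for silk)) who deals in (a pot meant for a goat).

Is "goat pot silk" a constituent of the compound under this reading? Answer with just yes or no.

no

The top-level split is [goat pot] [silk net tanner]; the full structure is [[goat pot] [[silk net] tanner]].
"goat pot silk" straddles a constituent boundary, so it is not a single unit.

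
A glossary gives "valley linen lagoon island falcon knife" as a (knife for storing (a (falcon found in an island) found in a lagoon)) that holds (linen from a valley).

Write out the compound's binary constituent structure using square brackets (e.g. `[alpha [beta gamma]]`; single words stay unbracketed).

Overall it is a kind of knife (specifically "lagoon island falcon knife"); the modifier is "valley linen".
Inside "valley linen": head "linen", modifier "valley".
Inside "lagoon island falcon knife": head "knife", modifier "lagoon island falcon".
Inside "lagoon island falcon": head "falcon" (specifically "island falcon"), modifier "lagoon".
Inside "island falcon": head "falcon", modifier "island".
Putting it together: [[valley linen] [[lagoon [island falcon]] knife]].

[[valley linen] [[lagoon [island falcon]] knife]]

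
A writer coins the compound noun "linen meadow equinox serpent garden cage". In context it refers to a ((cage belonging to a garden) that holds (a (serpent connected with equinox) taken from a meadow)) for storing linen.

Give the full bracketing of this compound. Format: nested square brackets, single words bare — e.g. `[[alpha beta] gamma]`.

[linen [[meadow [equinox serpent]] [garden cage]]]

At the top level: head "cage" (specifically "meadow equinox serpent garden cage"); modifier "linen".
Within "meadow equinox serpent garden cage", the head is "cage" (specifically "garden cage") and the modifier is "meadow equinox serpent".
Within "meadow equinox serpent", the head is "serpent" (specifically "equinox serpent") and the modifier is "meadow".
Within "equinox serpent", the head is "serpent" and the modifier is "equinox".
Within "garden cage", the head is "cage" and the modifier is "garden".
So the structure is [linen [[meadow [equinox serpent]] [garden cage]]].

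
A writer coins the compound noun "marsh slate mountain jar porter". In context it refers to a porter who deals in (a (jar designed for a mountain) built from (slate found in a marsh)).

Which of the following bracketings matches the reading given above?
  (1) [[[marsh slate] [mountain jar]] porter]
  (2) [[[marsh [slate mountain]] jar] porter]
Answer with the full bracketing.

The paraphrase's head is the "porter" part ("porter"); its modifier is "marsh slate mountain jar".
That top-level split, carried through the inner groups, gives [[[marsh slate] [mountain jar]] porter].

[[[marsh slate] [mountain jar]] porter]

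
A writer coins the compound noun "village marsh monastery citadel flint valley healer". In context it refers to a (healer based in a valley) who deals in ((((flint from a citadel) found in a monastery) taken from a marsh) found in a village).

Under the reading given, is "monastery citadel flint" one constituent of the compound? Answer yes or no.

The paraphrase groups the words so that "monastery citadel flint" is one unit: it corresponds to a single parenthesized sub-phrase.
The full structure is [[village [marsh [monastery [citadel flint]]]] [valley healer]], in which [monastery citadel flint] is a constituent.

yes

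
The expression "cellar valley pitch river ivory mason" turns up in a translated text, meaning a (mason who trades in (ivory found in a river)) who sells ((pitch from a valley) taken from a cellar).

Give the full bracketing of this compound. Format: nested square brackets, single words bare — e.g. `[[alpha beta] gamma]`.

The outermost head in the paraphrase is "mason" (specifically "river ivory mason"), modified by "cellar valley pitch".
"cellar valley pitch" → head "pitch" (specifically "valley pitch"), modifier "cellar".
"valley pitch" → head "pitch", modifier "valley".
"river ivory mason" → head "mason", modifier "river ivory".
"river ivory" → head "ivory", modifier "river".
So the structure is [[cellar [valley pitch]] [[river ivory] mason]].

[[cellar [valley pitch]] [[river ivory] mason]]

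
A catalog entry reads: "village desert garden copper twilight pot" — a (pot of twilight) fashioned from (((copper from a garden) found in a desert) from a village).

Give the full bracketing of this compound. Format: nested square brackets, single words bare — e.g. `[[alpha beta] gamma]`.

Whole compound: head "pot" (specifically "twilight pot"), modifier "village desert garden copper".
Inside "village desert garden copper": head "copper" (specifically "desert garden copper"), modifier "village".
Inside "desert garden copper": head "copper" (specifically "garden copper"), modifier "desert".
Inside "garden copper": head "copper", modifier "garden".
Inside "twilight pot": head "pot", modifier "twilight".
Assembled: [[village [desert [garden copper]]] [twilight pot]].

[[village [desert [garden copper]]] [twilight pot]]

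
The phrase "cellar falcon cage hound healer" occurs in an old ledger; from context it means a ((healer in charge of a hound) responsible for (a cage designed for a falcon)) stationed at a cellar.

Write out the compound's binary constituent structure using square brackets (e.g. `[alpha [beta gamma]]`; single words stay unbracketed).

The outermost head in the paraphrase is "healer" (specifically "falcon cage hound healer"), modified by "cellar".
Inside "falcon cage hound healer": head "healer" (specifically "hound healer"), modifier "falcon cage".
Inside "falcon cage": head "cage", modifier "falcon".
Inside "hound healer": head "healer", modifier "hound".
Assembled: [cellar [[falcon cage] [hound healer]]].

[cellar [[falcon cage] [hound healer]]]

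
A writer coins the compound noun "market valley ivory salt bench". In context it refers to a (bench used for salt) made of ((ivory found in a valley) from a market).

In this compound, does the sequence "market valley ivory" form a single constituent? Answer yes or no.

The paraphrase groups the words so that "market valley ivory" is one unit: it corresponds to a single parenthesized sub-phrase.
The full structure is [[market [valley ivory]] [salt bench]], in which [market valley ivory] is a constituent.

yes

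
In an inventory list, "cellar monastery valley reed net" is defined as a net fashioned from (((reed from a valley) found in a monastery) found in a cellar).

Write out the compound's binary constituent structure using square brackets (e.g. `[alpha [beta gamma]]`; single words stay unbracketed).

[[cellar [monastery [valley reed]]] net]

At the top level: head "net"; modifier "cellar monastery valley reed".
"cellar monastery valley reed" → head "reed" (specifically "monastery valley reed"), modifier "cellar".
"monastery valley reed" → head "reed" (specifically "valley reed"), modifier "monastery".
"valley reed" → head "reed", modifier "valley".
So the structure is [[cellar [monastery [valley reed]]] net].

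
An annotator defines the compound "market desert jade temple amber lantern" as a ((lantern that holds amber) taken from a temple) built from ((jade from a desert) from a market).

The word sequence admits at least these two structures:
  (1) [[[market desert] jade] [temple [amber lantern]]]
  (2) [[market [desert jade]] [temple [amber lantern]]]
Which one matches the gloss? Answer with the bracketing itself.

The paraphrase's head is the "lantern" part ("temple amber lantern"); its modifier is "market desert jade".
That top-level split, carried through the inner groups, gives [[market [desert jade]] [temple [amber lantern]]].

[[market [desert jade]] [temple [amber lantern]]]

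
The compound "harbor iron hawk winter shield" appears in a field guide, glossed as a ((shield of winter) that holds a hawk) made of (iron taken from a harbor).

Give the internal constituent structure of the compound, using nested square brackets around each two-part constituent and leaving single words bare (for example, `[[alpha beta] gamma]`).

At the top level: head "shield" (specifically "hawk winter shield"); modifier "harbor iron".
Inside "harbor iron": head "iron", modifier "harbor".
Inside "hawk winter shield": head "shield" (specifically "winter shield"), modifier "hawk".
Inside "winter shield": head "shield", modifier "winter".
So the structure is [[harbor iron] [hawk [winter shield]]].

[[harbor iron] [hawk [winter shield]]]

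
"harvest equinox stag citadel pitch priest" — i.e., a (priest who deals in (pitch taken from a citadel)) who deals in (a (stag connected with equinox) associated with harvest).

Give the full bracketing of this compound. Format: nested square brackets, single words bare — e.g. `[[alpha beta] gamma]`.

[[harvest [equinox stag]] [[citadel pitch] priest]]

Overall it is a kind of priest (specifically "citadel pitch priest"); the modifier is "harvest equinox stag".
Within "harvest equinox stag", the head is "stag" (specifically "equinox stag") and the modifier is "harvest".
Within "equinox stag", the head is "stag" and the modifier is "equinox".
Within "citadel pitch priest", the head is "priest" and the modifier is "citadel pitch".
Within "citadel pitch", the head is "pitch" and the modifier is "citadel".
Assembled: [[harvest [equinox stag]] [[citadel pitch] priest]].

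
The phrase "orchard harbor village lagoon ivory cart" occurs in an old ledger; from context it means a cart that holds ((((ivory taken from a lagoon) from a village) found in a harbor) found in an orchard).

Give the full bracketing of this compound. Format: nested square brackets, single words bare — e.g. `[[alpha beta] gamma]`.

[[orchard [harbor [village [lagoon ivory]]]] cart]

At the top level: head "cart"; modifier "orchard harbor village lagoon ivory".
Within "orchard harbor village lagoon ivory", the head is "ivory" (specifically "harbor village lagoon ivory") and the modifier is "orchard".
Within "harbor village lagoon ivory", the head is "ivory" (specifically "village lagoon ivory") and the modifier is "harbor".
Within "village lagoon ivory", the head is "ivory" (specifically "lagoon ivory") and the modifier is "village".
Within "lagoon ivory", the head is "ivory" and the modifier is "lagoon".
Putting it together: [[orchard [harbor [village [lagoon ivory]]]] cart].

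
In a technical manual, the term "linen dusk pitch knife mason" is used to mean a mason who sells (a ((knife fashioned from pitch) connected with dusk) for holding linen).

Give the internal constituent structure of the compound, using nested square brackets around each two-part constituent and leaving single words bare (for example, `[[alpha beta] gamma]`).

At the top level: head "mason"; modifier "linen dusk pitch knife".
"linen dusk pitch knife" → head "knife" (specifically "dusk pitch knife"), modifier "linen".
"dusk pitch knife" → head "knife" (specifically "pitch knife"), modifier "dusk".
"pitch knife" → head "knife", modifier "pitch".
So the structure is [[linen [dusk [pitch knife]]] mason].

[[linen [dusk [pitch knife]]] mason]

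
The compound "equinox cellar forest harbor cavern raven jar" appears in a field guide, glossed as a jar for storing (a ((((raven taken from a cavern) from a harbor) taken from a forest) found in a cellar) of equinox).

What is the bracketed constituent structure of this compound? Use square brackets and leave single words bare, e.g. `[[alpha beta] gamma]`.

At the top level: head "jar"; modifier "equinox cellar forest harbor cavern raven".
Inside "equinox cellar forest harbor cavern raven": head "raven" (specifically "cellar forest harbor cavern raven"), modifier "equinox".
Inside "cellar forest harbor cavern raven": head "raven" (specifically "forest harbor cavern raven"), modifier "cellar".
Inside "forest harbor cavern raven": head "raven" (specifically "harbor cavern raven"), modifier "forest".
Inside "harbor cavern raven": head "raven" (specifically "cavern raven"), modifier "harbor".
Inside "cavern raven": head "raven", modifier "cavern".
Putting it together: [[equinox [cellar [forest [harbor [cavern raven]]]]] jar].

[[equinox [cellar [forest [harbor [cavern raven]]]]] jar]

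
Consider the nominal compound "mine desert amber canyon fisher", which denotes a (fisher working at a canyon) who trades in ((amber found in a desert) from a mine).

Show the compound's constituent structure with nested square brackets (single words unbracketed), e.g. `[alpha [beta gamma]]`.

[[mine [desert amber]] [canyon fisher]]

Overall it is a kind of fisher (specifically "canyon fisher"); the modifier is "mine desert amber".
"mine desert amber" → head "amber" (specifically "desert amber"), modifier "mine".
"desert amber" → head "amber", modifier "desert".
"canyon fisher" → head "fisher", modifier "canyon".
Putting it together: [[mine [desert amber]] [canyon fisher]].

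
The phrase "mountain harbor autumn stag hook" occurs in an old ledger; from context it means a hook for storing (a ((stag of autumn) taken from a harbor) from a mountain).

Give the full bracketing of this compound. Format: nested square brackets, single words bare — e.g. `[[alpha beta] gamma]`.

At the top level: head "hook"; modifier "mountain harbor autumn stag".
Within "mountain harbor autumn stag", the head is "stag" (specifically "harbor autumn stag") and the modifier is "mountain".
Within "harbor autumn stag", the head is "stag" (specifically "autumn stag") and the modifier is "harbor".
Within "autumn stag", the head is "stag" and the modifier is "autumn".
Assembled: [[mountain [harbor [autumn stag]]] hook].

[[mountain [harbor [autumn stag]]] hook]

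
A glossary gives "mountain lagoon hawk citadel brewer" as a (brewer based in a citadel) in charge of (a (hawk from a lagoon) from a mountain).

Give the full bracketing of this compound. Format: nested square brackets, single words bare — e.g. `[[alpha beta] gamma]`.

[[mountain [lagoon hawk]] [citadel brewer]]

The outermost head in the paraphrase is "brewer" (specifically "citadel brewer"), modified by "mountain lagoon hawk".
Within "mountain lagoon hawk", the head is "hawk" (specifically "lagoon hawk") and the modifier is "mountain".
Within "lagoon hawk", the head is "hawk" and the modifier is "lagoon".
Within "citadel brewer", the head is "brewer" and the modifier is "citadel".
Putting it together: [[mountain [lagoon hawk]] [citadel brewer]].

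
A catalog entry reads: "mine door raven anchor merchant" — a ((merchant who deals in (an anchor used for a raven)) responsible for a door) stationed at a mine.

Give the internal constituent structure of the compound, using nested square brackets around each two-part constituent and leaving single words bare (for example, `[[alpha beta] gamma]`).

Whole compound: head "merchant" (specifically "door raven anchor merchant"), modifier "mine".
Within "door raven anchor merchant", the head is "merchant" (specifically "raven anchor merchant") and the modifier is "door".
Within "raven anchor merchant", the head is "merchant" and the modifier is "raven anchor".
Within "raven anchor", the head is "anchor" and the modifier is "raven".
So the structure is [mine [door [[raven anchor] merchant]]].

[mine [door [[raven anchor] merchant]]]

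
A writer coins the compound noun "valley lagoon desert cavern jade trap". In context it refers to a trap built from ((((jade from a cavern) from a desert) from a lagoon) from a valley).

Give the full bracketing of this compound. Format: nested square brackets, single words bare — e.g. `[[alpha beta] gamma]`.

At the top level: head "trap"; modifier "valley lagoon desert cavern jade".
Within "valley lagoon desert cavern jade", the head is "jade" (specifically "lagoon desert cavern jade") and the modifier is "valley".
Within "lagoon desert cavern jade", the head is "jade" (specifically "desert cavern jade") and the modifier is "lagoon".
Within "desert cavern jade", the head is "jade" (specifically "cavern jade") and the modifier is "desert".
Within "cavern jade", the head is "jade" and the modifier is "cavern".
Assembled: [[valley [lagoon [desert [cavern jade]]]] trap].

[[valley [lagoon [desert [cavern jade]]]] trap]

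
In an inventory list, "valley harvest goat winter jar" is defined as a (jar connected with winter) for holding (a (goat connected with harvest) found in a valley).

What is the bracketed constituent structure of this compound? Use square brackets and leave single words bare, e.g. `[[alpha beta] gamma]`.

Whole compound: head "jar" (specifically "winter jar"), modifier "valley harvest goat".
Within "valley harvest goat", the head is "goat" (specifically "harvest goat") and the modifier is "valley".
Within "harvest goat", the head is "goat" and the modifier is "harvest".
Within "winter jar", the head is "jar" and the modifier is "winter".
So the structure is [[valley [harvest goat]] [winter jar]].

[[valley [harvest goat]] [winter jar]]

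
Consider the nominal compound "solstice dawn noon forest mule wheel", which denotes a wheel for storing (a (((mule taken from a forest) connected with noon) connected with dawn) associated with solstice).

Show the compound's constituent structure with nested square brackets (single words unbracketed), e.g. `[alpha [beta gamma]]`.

[[solstice [dawn [noon [forest mule]]]] wheel]

Overall it is a kind of wheel; the modifier is "solstice dawn noon forest mule".
Inside "solstice dawn noon forest mule": head "mule" (specifically "dawn noon forest mule"), modifier "solstice".
Inside "dawn noon forest mule": head "mule" (specifically "noon forest mule"), modifier "dawn".
Inside "noon forest mule": head "mule" (specifically "forest mule"), modifier "noon".
Inside "forest mule": head "mule", modifier "forest".
So the structure is [[solstice [dawn [noon [forest mule]]]] wheel].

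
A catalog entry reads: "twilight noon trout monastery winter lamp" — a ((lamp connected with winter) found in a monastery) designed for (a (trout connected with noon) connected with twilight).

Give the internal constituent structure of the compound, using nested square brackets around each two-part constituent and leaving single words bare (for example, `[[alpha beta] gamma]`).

[[twilight [noon trout]] [monastery [winter lamp]]]

At the top level: head "lamp" (specifically "monastery winter lamp"); modifier "twilight noon trout".
"twilight noon trout" → head "trout" (specifically "noon trout"), modifier "twilight".
"noon trout" → head "trout", modifier "noon".
"monastery winter lamp" → head "lamp" (specifically "winter lamp"), modifier "monastery".
"winter lamp" → head "lamp", modifier "winter".
So the structure is [[twilight [noon trout]] [monastery [winter lamp]]].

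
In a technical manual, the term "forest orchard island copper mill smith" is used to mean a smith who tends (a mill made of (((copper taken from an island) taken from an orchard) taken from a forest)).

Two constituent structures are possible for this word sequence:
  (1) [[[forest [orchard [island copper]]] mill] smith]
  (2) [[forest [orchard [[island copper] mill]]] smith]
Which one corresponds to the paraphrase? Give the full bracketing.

The paraphrase's head is the "smith" part ("smith"); its modifier is "forest orchard island copper mill".
That top-level split, carried through the inner groups, gives [[[forest [orchard [island copper]]] mill] smith].

[[[forest [orchard [island copper]]] mill] smith]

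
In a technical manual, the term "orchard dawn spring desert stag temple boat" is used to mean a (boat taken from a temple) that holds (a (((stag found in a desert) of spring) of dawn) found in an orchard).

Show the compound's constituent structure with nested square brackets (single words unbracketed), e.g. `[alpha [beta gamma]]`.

[[orchard [dawn [spring [desert stag]]]] [temple boat]]

At the top level: head "boat" (specifically "temple boat"); modifier "orchard dawn spring desert stag".
"orchard dawn spring desert stag" → head "stag" (specifically "dawn spring desert stag"), modifier "orchard".
"dawn spring desert stag" → head "stag" (specifically "spring desert stag"), modifier "dawn".
"spring desert stag" → head "stag" (specifically "desert stag"), modifier "spring".
"desert stag" → head "stag", modifier "desert".
"temple boat" → head "boat", modifier "temple".
Assembled: [[orchard [dawn [spring [desert stag]]]] [temple boat]].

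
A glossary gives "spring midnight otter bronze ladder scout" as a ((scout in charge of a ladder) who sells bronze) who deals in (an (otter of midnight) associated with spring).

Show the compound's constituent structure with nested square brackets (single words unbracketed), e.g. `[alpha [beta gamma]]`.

[[spring [midnight otter]] [bronze [ladder scout]]]

The outermost head in the paraphrase is "scout" (specifically "bronze ladder scout"), modified by "spring midnight otter".
"spring midnight otter" → head "otter" (specifically "midnight otter"), modifier "spring".
"midnight otter" → head "otter", modifier "midnight".
"bronze ladder scout" → head "scout" (specifically "ladder scout"), modifier "bronze".
"ladder scout" → head "scout", modifier "ladder".
Assembled: [[spring [midnight otter]] [bronze [ladder scout]]].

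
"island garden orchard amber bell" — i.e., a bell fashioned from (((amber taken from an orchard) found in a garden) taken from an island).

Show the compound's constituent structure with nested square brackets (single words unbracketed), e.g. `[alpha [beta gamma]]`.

[[island [garden [orchard amber]]] bell]

At the top level: head "bell"; modifier "island garden orchard amber".
"island garden orchard amber" → head "amber" (specifically "garden orchard amber"), modifier "island".
"garden orchard amber" → head "amber" (specifically "orchard amber"), modifier "garden".
"orchard amber" → head "amber", modifier "orchard".
Assembled: [[island [garden [orchard amber]]] bell].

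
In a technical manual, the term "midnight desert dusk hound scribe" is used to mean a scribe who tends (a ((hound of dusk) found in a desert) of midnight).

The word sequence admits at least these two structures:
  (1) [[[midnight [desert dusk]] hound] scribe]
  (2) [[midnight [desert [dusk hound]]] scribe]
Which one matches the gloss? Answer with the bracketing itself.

[[midnight [desert [dusk hound]]] scribe]

The paraphrase's head is the "scribe" part ("scribe"); its modifier is "midnight desert dusk hound".
That top-level split, carried through the inner groups, gives [[midnight [desert [dusk hound]]] scribe].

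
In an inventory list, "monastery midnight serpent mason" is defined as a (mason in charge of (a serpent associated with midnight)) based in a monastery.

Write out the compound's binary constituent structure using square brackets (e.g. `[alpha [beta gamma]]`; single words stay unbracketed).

[monastery [[midnight serpent] mason]]

The outermost head in the paraphrase is "mason" (specifically "midnight serpent mason"), modified by "monastery".
Within "midnight serpent mason", the head is "mason" and the modifier is "midnight serpent".
Within "midnight serpent", the head is "serpent" and the modifier is "midnight".
Putting it together: [monastery [[midnight serpent] mason]].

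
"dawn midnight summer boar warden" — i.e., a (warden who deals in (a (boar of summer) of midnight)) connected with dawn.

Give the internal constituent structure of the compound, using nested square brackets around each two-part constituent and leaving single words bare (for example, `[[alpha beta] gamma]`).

Whole compound: head "warden" (specifically "midnight summer boar warden"), modifier "dawn".
"midnight summer boar warden" → head "warden", modifier "midnight summer boar".
"midnight summer boar" → head "boar" (specifically "summer boar"), modifier "midnight".
"summer boar" → head "boar", modifier "summer".
Putting it together: [dawn [[midnight [summer boar]] warden]].

[dawn [[midnight [summer boar]] warden]]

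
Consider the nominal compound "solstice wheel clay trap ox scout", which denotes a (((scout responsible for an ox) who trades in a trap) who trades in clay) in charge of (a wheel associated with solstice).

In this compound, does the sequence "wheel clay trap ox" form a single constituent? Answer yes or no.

no

The top-level split is [solstice wheel] [clay trap ox scout]; the full structure is [[solstice wheel] [clay [trap [ox scout]]]].
"wheel clay trap ox" straddles a constituent boundary, so it is not a single unit.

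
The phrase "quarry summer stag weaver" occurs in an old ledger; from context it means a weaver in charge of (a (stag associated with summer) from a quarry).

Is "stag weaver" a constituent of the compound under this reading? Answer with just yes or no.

no

The top-level split is [quarry summer stag] [weaver]; the full structure is [[quarry [summer stag]] weaver].
"stag weaver" straddles a constituent boundary, so it is not a single unit.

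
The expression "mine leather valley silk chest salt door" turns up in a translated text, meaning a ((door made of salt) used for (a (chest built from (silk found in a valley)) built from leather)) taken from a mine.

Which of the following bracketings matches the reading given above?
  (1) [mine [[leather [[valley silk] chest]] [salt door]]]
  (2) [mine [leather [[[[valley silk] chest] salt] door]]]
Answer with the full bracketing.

The paraphrase's head is the "door" part ("leather valley silk chest salt door"); its modifier is "mine".
That top-level split, carried through the inner groups, gives [mine [[leather [[valley silk] chest]] [salt door]]].

[mine [[leather [[valley silk] chest]] [salt door]]]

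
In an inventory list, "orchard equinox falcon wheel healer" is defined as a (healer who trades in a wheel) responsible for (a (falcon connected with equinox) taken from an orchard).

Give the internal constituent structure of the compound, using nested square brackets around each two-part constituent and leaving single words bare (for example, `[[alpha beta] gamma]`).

At the top level: head "healer" (specifically "wheel healer"); modifier "orchard equinox falcon".
"orchard equinox falcon" → head "falcon" (specifically "equinox falcon"), modifier "orchard".
"equinox falcon" → head "falcon", modifier "equinox".
"wheel healer" → head "healer", modifier "wheel".
Assembled: [[orchard [equinox falcon]] [wheel healer]].

[[orchard [equinox falcon]] [wheel healer]]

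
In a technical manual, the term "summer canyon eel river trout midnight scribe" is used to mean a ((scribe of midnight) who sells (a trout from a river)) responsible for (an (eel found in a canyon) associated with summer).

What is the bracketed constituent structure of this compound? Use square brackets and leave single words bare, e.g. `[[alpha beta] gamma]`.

[[summer [canyon eel]] [[river trout] [midnight scribe]]]

Overall it is a kind of scribe (specifically "river trout midnight scribe"); the modifier is "summer canyon eel".
"summer canyon eel" → head "eel" (specifically "canyon eel"), modifier "summer".
"canyon eel" → head "eel", modifier "canyon".
"river trout midnight scribe" → head "scribe" (specifically "midnight scribe"), modifier "river trout".
"river trout" → head "trout", modifier "river".
"midnight scribe" → head "scribe", modifier "midnight".
Assembled: [[summer [canyon eel]] [[river trout] [midnight scribe]]].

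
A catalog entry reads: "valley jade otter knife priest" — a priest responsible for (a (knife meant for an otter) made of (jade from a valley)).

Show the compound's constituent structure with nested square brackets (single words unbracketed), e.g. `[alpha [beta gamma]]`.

[[[valley jade] [otter knife]] priest]

Overall it is a kind of priest; the modifier is "valley jade otter knife".
Inside "valley jade otter knife": head "knife" (specifically "otter knife"), modifier "valley jade".
Inside "valley jade": head "jade", modifier "valley".
Inside "otter knife": head "knife", modifier "otter".
So the structure is [[[valley jade] [otter knife]] priest].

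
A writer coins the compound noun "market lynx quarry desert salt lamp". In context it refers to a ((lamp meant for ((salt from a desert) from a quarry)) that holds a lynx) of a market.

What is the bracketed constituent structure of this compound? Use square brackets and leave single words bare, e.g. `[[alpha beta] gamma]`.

The outermost head in the paraphrase is "lamp" (specifically "lynx quarry desert salt lamp"), modified by "market".
"lynx quarry desert salt lamp" → head "lamp" (specifically "quarry desert salt lamp"), modifier "lynx".
"quarry desert salt lamp" → head "lamp", modifier "quarry desert salt".
"quarry desert salt" → head "salt" (specifically "desert salt"), modifier "quarry".
"desert salt" → head "salt", modifier "desert".
Assembled: [market [lynx [[quarry [desert salt]] lamp]]].

[market [lynx [[quarry [desert salt]] lamp]]]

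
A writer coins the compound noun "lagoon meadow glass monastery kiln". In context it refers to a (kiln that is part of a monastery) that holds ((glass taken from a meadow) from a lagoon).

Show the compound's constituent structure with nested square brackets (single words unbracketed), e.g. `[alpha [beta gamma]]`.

Whole compound: head "kiln" (specifically "monastery kiln"), modifier "lagoon meadow glass".
"lagoon meadow glass" → head "glass" (specifically "meadow glass"), modifier "lagoon".
"meadow glass" → head "glass", modifier "meadow".
"monastery kiln" → head "kiln", modifier "monastery".
Assembled: [[lagoon [meadow glass]] [monastery kiln]].

[[lagoon [meadow glass]] [monastery kiln]]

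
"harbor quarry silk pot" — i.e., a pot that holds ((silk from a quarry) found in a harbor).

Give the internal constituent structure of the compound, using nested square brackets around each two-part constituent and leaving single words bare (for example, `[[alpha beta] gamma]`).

Whole compound: head "pot", modifier "harbor quarry silk".
Inside "harbor quarry silk": head "silk" (specifically "quarry silk"), modifier "harbor".
Inside "quarry silk": head "silk", modifier "quarry".
So the structure is [[harbor [quarry silk]] pot].

[[harbor [quarry silk]] pot]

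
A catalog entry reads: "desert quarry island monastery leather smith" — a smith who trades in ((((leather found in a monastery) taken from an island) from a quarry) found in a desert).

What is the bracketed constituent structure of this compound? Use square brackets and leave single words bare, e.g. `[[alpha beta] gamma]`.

[[desert [quarry [island [monastery leather]]]] smith]

At the top level: head "smith"; modifier "desert quarry island monastery leather".
Inside "desert quarry island monastery leather": head "leather" (specifically "quarry island monastery leather"), modifier "desert".
Inside "quarry island monastery leather": head "leather" (specifically "island monastery leather"), modifier "quarry".
Inside "island monastery leather": head "leather" (specifically "monastery leather"), modifier "island".
Inside "monastery leather": head "leather", modifier "monastery".
Assembled: [[desert [quarry [island [monastery leather]]]] smith].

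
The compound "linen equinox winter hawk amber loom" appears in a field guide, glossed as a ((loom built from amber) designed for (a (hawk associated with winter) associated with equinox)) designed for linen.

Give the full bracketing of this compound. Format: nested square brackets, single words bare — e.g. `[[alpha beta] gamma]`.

[linen [[equinox [winter hawk]] [amber loom]]]

At the top level: head "loom" (specifically "equinox winter hawk amber loom"); modifier "linen".
"equinox winter hawk amber loom" → head "loom" (specifically "amber loom"), modifier "equinox winter hawk".
"equinox winter hawk" → head "hawk" (specifically "winter hawk"), modifier "equinox".
"winter hawk" → head "hawk", modifier "winter".
"amber loom" → head "loom", modifier "amber".
So the structure is [linen [[equinox [winter hawk]] [amber loom]]].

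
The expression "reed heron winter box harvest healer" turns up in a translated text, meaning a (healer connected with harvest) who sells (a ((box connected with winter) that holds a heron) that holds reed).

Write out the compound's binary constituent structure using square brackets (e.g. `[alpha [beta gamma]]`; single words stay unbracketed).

Whole compound: head "healer" (specifically "harvest healer"), modifier "reed heron winter box".
Within "reed heron winter box", the head is "box" (specifically "heron winter box") and the modifier is "reed".
Within "heron winter box", the head is "box" (specifically "winter box") and the modifier is "heron".
Within "winter box", the head is "box" and the modifier is "winter".
Within "harvest healer", the head is "healer" and the modifier is "harvest".
Putting it together: [[reed [heron [winter box]]] [harvest healer]].

[[reed [heron [winter box]]] [harvest healer]]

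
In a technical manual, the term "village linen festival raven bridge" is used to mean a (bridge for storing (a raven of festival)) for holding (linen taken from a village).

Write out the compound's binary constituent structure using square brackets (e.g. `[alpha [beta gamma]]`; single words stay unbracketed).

[[village linen] [[festival raven] bridge]]

The outermost head in the paraphrase is "bridge" (specifically "festival raven bridge"), modified by "village linen".
Within "village linen", the head is "linen" and the modifier is "village".
Within "festival raven bridge", the head is "bridge" and the modifier is "festival raven".
Within "festival raven", the head is "raven" and the modifier is "festival".
So the structure is [[village linen] [[festival raven] bridge]].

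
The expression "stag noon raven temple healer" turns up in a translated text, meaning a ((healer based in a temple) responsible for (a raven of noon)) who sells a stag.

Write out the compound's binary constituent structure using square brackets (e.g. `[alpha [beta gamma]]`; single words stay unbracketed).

The outermost head in the paraphrase is "healer" (specifically "noon raven temple healer"), modified by "stag".
Within "noon raven temple healer", the head is "healer" (specifically "temple healer") and the modifier is "noon raven".
Within "noon raven", the head is "raven" and the modifier is "noon".
Within "temple healer", the head is "healer" and the modifier is "temple".
So the structure is [stag [[noon raven] [temple healer]]].

[stag [[noon raven] [temple healer]]]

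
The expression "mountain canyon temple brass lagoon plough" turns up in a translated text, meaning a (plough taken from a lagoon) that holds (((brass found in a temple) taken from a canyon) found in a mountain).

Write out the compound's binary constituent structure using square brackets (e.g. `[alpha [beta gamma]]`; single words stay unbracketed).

Whole compound: head "plough" (specifically "lagoon plough"), modifier "mountain canyon temple brass".
Inside "mountain canyon temple brass": head "brass" (specifically "canyon temple brass"), modifier "mountain".
Inside "canyon temple brass": head "brass" (specifically "temple brass"), modifier "canyon".
Inside "temple brass": head "brass", modifier "temple".
Inside "lagoon plough": head "plough", modifier "lagoon".
Putting it together: [[mountain [canyon [temple brass]]] [lagoon plough]].

[[mountain [canyon [temple brass]]] [lagoon plough]]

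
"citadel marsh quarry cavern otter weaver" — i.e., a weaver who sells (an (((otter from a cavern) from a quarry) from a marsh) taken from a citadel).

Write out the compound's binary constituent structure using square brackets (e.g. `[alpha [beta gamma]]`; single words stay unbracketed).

Overall it is a kind of weaver; the modifier is "citadel marsh quarry cavern otter".
"citadel marsh quarry cavern otter" → head "otter" (specifically "marsh quarry cavern otter"), modifier "citadel".
"marsh quarry cavern otter" → head "otter" (specifically "quarry cavern otter"), modifier "marsh".
"quarry cavern otter" → head "otter" (specifically "cavern otter"), modifier "quarry".
"cavern otter" → head "otter", modifier "cavern".
Putting it together: [[citadel [marsh [quarry [cavern otter]]]] weaver].

[[citadel [marsh [quarry [cavern otter]]]] weaver]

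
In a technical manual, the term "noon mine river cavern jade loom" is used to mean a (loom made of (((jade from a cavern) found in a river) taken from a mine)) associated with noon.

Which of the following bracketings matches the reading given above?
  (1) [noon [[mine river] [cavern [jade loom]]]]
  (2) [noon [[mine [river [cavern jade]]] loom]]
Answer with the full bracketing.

The paraphrase's head is the "loom" part ("mine river cavern jade loom"); its modifier is "noon".
That top-level split, carried through the inner groups, gives [noon [[mine [river [cavern jade]]] loom]].

[noon [[mine [river [cavern jade]]] loom]]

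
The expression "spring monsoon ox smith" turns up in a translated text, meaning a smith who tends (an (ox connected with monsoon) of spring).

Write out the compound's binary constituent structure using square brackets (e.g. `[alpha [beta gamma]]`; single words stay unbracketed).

[[spring [monsoon ox]] smith]

The outermost head in the paraphrase is "smith", modified by "spring monsoon ox".
Inside "spring monsoon ox": head "ox" (specifically "monsoon ox"), modifier "spring".
Inside "monsoon ox": head "ox", modifier "monsoon".
Putting it together: [[spring [monsoon ox]] smith].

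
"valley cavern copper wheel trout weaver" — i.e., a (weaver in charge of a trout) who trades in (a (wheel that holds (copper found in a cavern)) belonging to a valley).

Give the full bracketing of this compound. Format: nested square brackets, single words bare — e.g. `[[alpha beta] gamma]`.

At the top level: head "weaver" (specifically "trout weaver"); modifier "valley cavern copper wheel".
"valley cavern copper wheel" → head "wheel" (specifically "cavern copper wheel"), modifier "valley".
"cavern copper wheel" → head "wheel", modifier "cavern copper".
"cavern copper" → head "copper", modifier "cavern".
"trout weaver" → head "weaver", modifier "trout".
Putting it together: [[valley [[cavern copper] wheel]] [trout weaver]].

[[valley [[cavern copper] wheel]] [trout weaver]]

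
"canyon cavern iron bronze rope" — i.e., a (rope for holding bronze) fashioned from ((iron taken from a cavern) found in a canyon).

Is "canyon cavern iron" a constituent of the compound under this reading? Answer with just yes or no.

The paraphrase groups the words so that "canyon cavern iron" is one unit: it corresponds to a single parenthesized sub-phrase.
The full structure is [[canyon [cavern iron]] [bronze rope]], in which [canyon cavern iron] is a constituent.

yes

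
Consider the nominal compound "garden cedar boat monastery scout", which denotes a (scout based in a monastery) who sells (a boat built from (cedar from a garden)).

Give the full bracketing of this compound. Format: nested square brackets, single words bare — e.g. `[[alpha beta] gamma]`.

Overall it is a kind of scout (specifically "monastery scout"); the modifier is "garden cedar boat".
"garden cedar boat" → head "boat", modifier "garden cedar".
"garden cedar" → head "cedar", modifier "garden".
"monastery scout" → head "scout", modifier "monastery".
Assembled: [[[garden cedar] boat] [monastery scout]].

[[[garden cedar] boat] [monastery scout]]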